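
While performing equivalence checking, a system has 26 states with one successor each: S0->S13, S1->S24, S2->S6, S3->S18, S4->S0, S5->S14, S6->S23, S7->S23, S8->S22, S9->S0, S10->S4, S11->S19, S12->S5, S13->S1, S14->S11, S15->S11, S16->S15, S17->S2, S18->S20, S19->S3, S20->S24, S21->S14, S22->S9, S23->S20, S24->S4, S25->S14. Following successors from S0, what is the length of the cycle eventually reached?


Trace from S0 until a state repeats:
  S0 -> S13 -> S1 -> S24 -> S4 -> S0
S0 first seen at step 0, revisited at step 5.
Cycle length = 5 - 0 = 5

5


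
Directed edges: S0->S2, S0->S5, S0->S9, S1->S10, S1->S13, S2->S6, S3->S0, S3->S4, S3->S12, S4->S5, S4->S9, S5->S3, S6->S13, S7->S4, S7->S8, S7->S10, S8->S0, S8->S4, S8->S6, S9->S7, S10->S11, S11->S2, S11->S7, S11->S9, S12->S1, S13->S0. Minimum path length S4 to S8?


BFS layer-by-layer from S4:
  dist 0: {S4}
  dist 1: {S5, S9}
  dist 2: {S3, S7}
  dist 3: {S0, S8, S10, S12}
  -> S8 reached at distance 3
Shortest path length = 3

3


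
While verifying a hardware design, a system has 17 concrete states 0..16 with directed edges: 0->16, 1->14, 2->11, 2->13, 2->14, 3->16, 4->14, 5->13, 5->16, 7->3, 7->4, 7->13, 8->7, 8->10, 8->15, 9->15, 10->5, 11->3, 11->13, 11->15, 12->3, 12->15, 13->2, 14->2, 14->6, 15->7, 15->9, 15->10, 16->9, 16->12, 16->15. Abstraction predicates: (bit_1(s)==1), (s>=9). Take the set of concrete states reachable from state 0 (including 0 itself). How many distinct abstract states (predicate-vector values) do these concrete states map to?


BFS from 0:
Concrete reachable: {0, 2, 3, 4, 5, 6, 7, 9, 10, 11, 12, 13, 14, 15, 16}
Abstract via predicates (bit_1(s)==1), (s>=9):
  (0,0) <- {0, 4, 5}
  (0,1) <- {9, 12, 13, 16}
  (1,0) <- {2, 3, 6, 7}
  (1,1) <- {10, 11, 14, 15}
Distinct abstract states = 4

4


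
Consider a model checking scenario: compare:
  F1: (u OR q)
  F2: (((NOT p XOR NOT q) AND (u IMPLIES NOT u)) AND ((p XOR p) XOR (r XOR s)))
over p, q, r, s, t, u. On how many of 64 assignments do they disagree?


F1 = (u OR q)
F2 = (((NOT p XOR NOT q) AND (u IMPLIES NOT u)) AND ((p XOR p) XOR (r XOR s)))
Evaluate both on each of 64 rows (bits = p,q,r,s,t,u):
  row 0 [000000]: F1=0 F2=0 -> 0
  row 1 [000001]: F1=1 F2=0 (differ) -> 1
  row 2 [000010]: F1=0 F2=0 -> 0
  row 3 [000011]: F1=1 F2=0 (differ) -> 1
  row 4 [000100]: F1=0 F2=0 -> 0
  (every remaining row is evaluated the same way; all 64 results are listed next)
Full result column, 8 rows per line (p,q,r fixed per line; s,t,u runs 000..111 left to right):
  rows 0-7 [p,q,r=000]: 01010101  (ones: 4)
  rows 8-15 [p,q,r=001]: 01010101  (ones: 4)
  rows 16-23 [p,q,r=010]: 11110101  (ones: 6)
  rows 24-31 [p,q,r=011]: 01011111  (ones: 6)
  rows 32-39 [p,q,r=100]: 01011111  (ones: 6)
  rows 40-47 [p,q,r=101]: 11110101  (ones: 6)
  rows 48-55 [p,q,r=110]: 11111111  (ones: 8)
  rows 56-63 [p,q,r=111]: 11111111  (ones: 8)
Disagreements = 4+4+6+6+6+6+8+8 = 48

48


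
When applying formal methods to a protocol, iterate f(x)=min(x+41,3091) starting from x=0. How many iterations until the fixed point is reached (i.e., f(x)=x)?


Step 1: x=0, cap=3091, increment=41
Step 2: x grows by 41 each step until capped at 3091; fixed point is x=3091
Step 3: iterations = ceil(3091/41) = 76

76


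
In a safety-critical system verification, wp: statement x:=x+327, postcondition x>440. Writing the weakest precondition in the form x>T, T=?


Formula: wp(x:=E, P) = P[E/x] (substitute E for x in postcondition)
Step 1: Postcondition: x>440
Step 2: Substitute x+327 for x: x+327>440
Step 3: Solve for x: x > 440-327 = 113

113


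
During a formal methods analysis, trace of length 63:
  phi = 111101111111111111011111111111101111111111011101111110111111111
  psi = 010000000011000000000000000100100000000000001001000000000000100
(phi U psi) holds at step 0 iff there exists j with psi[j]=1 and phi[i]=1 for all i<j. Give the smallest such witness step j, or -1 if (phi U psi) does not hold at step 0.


(phi U psi) at 0: need smallest j with psi[j]=1 and phi[i]=1 for all i in [0,j).
Scan from step 0:
  step 0: phi=1, psi=0 -> continue
  step 1: psi=1 and phi held for [0,1) -> witness found
Witness step = 1

1


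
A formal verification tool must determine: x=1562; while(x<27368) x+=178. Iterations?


Step 1: x goes from 1562 toward 27368 by 178; the body runs while x<27368, so iterations = ceil((bound-start)/step)
Step 2: Distance=25806
Step 3: ceil(25806/178)=145

145


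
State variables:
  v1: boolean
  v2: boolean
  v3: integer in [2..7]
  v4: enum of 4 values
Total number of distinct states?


State space = product of domain sizes of all variables.
Domain sizes:
  v1 (boolean): 2
  v2 (boolean): 2
  v3 (integer in [2..7]): 6
  v4 (enum of 4 values): 4
Product = 2 * 2 * 6 * 4 = 96

96


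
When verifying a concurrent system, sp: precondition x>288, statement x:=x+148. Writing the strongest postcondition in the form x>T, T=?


Formula: sp(P, x:=E) = exists old_x. (x = E[old_x/x]) AND P[old_x/x] (old_x is the value of x before the assignment; eliminate old_x by solving x = E[old_x/x] for old_x)
Step 1: Precondition P: x>288, i.e. old_x > 288
Step 2: Assignment gives x = old_x + 148, so old_x = x - 148
Step 3: Substitute into P: x - 148 > 288
Step 4: Simplify: x > 288+148 = 436

436


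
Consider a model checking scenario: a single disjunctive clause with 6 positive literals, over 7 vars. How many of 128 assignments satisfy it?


Step 1: Total=2^7=128
Step 2: Unsat when all 6 false: 2^1=2
Step 3: Sat=128-2=126

126


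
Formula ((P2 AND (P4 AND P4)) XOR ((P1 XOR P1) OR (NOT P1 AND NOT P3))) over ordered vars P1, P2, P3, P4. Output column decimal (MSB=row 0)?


Formula: ((P2 AND (P4 AND P4)) XOR ((P1 XOR P1) OR (NOT P1 AND NOT P3))) over P1, P2, P3, P4 (16 rows)
Evaluate each row (bits = P1,P2,P3,P4, MSB first):
  row 0 [0000]: ((0 AND (0 AND 0)) XOR ((0 XOR 0) OR (NOT 0 AND NOT 0))) -> 1
  row 1 [0001]: ((0 AND (1 AND 1)) XOR ((0 XOR 0) OR (NOT 0 AND NOT 0))) -> 1
  row 2 [0010]: ((0 AND (0 AND 0)) XOR ((0 XOR 0) OR (NOT 0 AND NOT 1))) -> 0
  row 3 [0011]: ((0 AND (1 AND 1)) XOR ((0 XOR 0) OR (NOT 0 AND NOT 1))) -> 0
  row 4 [0100]: ((1 AND (0 AND 0)) XOR ((0 XOR 0) OR (NOT 0 AND NOT 0))) -> 1
  row 5 [0101]: ((1 AND (1 AND 1)) XOR ((0 XOR 0) OR (NOT 0 AND NOT 0))) -> 0
  row 6 [0110]: ((1 AND (0 AND 0)) XOR ((0 XOR 0) OR (NOT 0 AND NOT 1))) -> 0
  row 7 [0111]: ((1 AND (1 AND 1)) XOR ((0 XOR 0) OR (NOT 0 AND NOT 1))) -> 1
  row 8 [1000]: ((0 AND (0 AND 0)) XOR ((1 XOR 1) OR (NOT 1 AND NOT 0))) -> 0
  row 9 [1001]: ((0 AND (1 AND 1)) XOR ((1 XOR 1) OR (NOT 1 AND NOT 0))) -> 0
  row 10 [1010]: ((0 AND (0 AND 0)) XOR ((1 XOR 1) OR (NOT 1 AND NOT 1))) -> 0
  row 11 [1011]: ((0 AND (1 AND 1)) XOR ((1 XOR 1) OR (NOT 1 AND NOT 1))) -> 0
  row 12 [1100]: ((1 AND (0 AND 0)) XOR ((1 XOR 1) OR (NOT 1 AND NOT 0))) -> 0
  row 13 [1101]: ((1 AND (1 AND 1)) XOR ((1 XOR 1) OR (NOT 1 AND NOT 0))) -> 1
  row 14 [1110]: ((1 AND (0 AND 0)) XOR ((1 XOR 1) OR (NOT 1 AND NOT 1))) -> 0
  row 15 [1111]: ((1 AND (1 AND 1)) XOR ((1 XOR 1) OR (NOT 1 AND NOT 1))) -> 1
Full result column, 4 rows per line (P1,P2 fixed per line; P3,P4 runs 00..11 left to right):
  rows 0-3 [P1,P2=00]: 1100  = hex C
  rows 4-7 [P1,P2=01]: 1001  = hex 9
  rows 8-11 [P1,P2=10]: 0000  = hex 0
  rows 12-15 [P1,P2=11]: 0101  = hex 5
Output column (row 0 .. row 15) = 1100100100000101
Output column grouped in 4s = 1100 1001 0000 0101 = 0xC905
Convert to decimal digit by digit (value = value*16 + digit):
  C -> 12
  12*16 + 9 = 201
  201*16 + 0 = 3216
  3216*16 + 5 = 51461
Decimal = 51461

51461


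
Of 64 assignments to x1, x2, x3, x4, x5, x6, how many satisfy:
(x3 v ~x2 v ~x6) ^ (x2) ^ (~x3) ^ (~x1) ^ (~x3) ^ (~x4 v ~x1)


CNF with 6 clauses over 6 vars (64 assignments).
An assignment satisfies CNF iff every clause has >=1 true literal.
Check each row (bits = x1,x2,x3,x4,x5,x6; clause T/F shown):
  row 0 [000000]: clauses=TFTTTT -> 0
  row 1 [000001]: clauses=TFTTTT -> 0
  row 2 [000010]: clauses=TFTTTT -> 0
  row 3 [000011]: clauses=TFTTTT -> 0
  row 4 [000100]: clauses=TFTTTT -> 0
  (every remaining row is evaluated the same way; all 64 results are listed next)
Full result column, 8 rows per line (x1,x2,x3 fixed per line; x4,x5,x6 runs 000..111 left to right):
  rows 0-7 [x1,x2,x3=000]: 00000000  (ones: 0)
  rows 8-15 [x1,x2,x3=001]: 00000000  (ones: 0)
  rows 16-23 [x1,x2,x3=010]: 10101010  (ones: 4)
  rows 24-31 [x1,x2,x3=011]: 00000000  (ones: 0)
  rows 32-39 [x1,x2,x3=100]: 00000000  (ones: 0)
  rows 40-47 [x1,x2,x3=101]: 00000000  (ones: 0)
  rows 48-55 [x1,x2,x3=110]: 00000000  (ones: 0)
  rows 56-63 [x1,x2,x3=111]: 00000000  (ones: 0)
Satisfying assignments = 0+0+4+0+0+0+0+0 = 4

4


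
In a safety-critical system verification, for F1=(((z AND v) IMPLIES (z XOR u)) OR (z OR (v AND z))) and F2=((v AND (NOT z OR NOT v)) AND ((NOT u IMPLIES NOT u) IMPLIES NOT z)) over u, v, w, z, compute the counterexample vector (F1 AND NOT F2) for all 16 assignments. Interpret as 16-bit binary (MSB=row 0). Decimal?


F1 = (((z AND v) IMPLIES (z XOR u)) OR (z OR (v AND z)))
F2 = ((v AND (NOT z OR NOT v)) AND ((NOT u IMPLIES NOT u) IMPLIES NOT z))
Counterexample to F1=>F2 is where F1=1 and F2=0.
Evaluate each row (bits = u,v,w,z, MSB first):
  row 0 [0000]: F1=1 F2=0 -> F1&~F2 -> 1
  row 1 [0001]: F1=1 F2=0 -> F1&~F2 -> 1
  row 2 [0010]: F1=1 F2=0 -> F1&~F2 -> 1
  row 3 [0011]: F1=1 F2=0 -> F1&~F2 -> 1
  row 4 [0100]: F1=1 F2=1 -> F1&~F2 -> 0
  row 5 [0101]: F1=1 F2=0 -> F1&~F2 -> 1
  row 6 [0110]: F1=1 F2=1 -> F1&~F2 -> 0
  row 7 [0111]: F1=1 F2=0 -> F1&~F2 -> 1
  row 8 [1000]: F1=1 F2=0 -> F1&~F2 -> 1
  row 9 [1001]: F1=1 F2=0 -> F1&~F2 -> 1
  row 10 [1010]: F1=1 F2=0 -> F1&~F2 -> 1
  row 11 [1011]: F1=1 F2=0 -> F1&~F2 -> 1
  row 12 [1100]: F1=1 F2=1 -> F1&~F2 -> 0
  row 13 [1101]: F1=1 F2=0 -> F1&~F2 -> 1
  row 14 [1110]: F1=1 F2=1 -> F1&~F2 -> 0
  row 15 [1111]: F1=1 F2=0 -> F1&~F2 -> 1
Full result column, 4 rows per line (u,v fixed per line; w,z runs 00..11 left to right):
  rows 0-3 [u,v=00]: 1111  = hex F
  rows 4-7 [u,v=01]: 0101  = hex 5
  rows 8-11 [u,v=10]: 1111  = hex F
  rows 12-15 [u,v=11]: 0101  = hex 5
Counterexample vector (row 0 .. row 15) = 1111010111110101
Output column grouped in 4s = 1111 0101 1111 0101 = 0xF5F5
Convert to decimal digit by digit (value = value*16 + digit):
  F -> 15
  15*16 + 5 = 245
  245*16 + 15 (F) = 3935
  3935*16 + 5 = 62965
Decimal = 62965

62965


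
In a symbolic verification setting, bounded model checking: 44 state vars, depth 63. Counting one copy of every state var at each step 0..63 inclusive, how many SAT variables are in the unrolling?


BMC unrolls to depth k, creating one copy of each state var for steps 0..k.
Step count = 63 + 1 = 64 (steps 0 through 63)
Vars per step = 44
Total = 44 * 64 = 2816

2816


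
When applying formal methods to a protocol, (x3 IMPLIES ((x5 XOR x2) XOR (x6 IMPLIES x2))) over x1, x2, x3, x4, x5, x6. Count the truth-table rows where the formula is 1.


Formula: (x3 IMPLIES ((x5 XOR x2) XOR (x6 IMPLIES x2))) over 6 vars (64 rows)
Evaluate each row (x1, x2, x3, x4, x5, x6 as bits, MSB first):
  row 0 [000000]: (0 IMPLIES ((0 XOR 0) XOR (0 IMPLIES 0))) -> 1
  row 1 [000001]: (0 IMPLIES ((0 XOR 0) XOR (1 IMPLIES 0))) -> 1
  row 2 [000010]: (0 IMPLIES ((1 XOR 0) XOR (0 IMPLIES 0))) -> 1
  row 3 [000011]: (0 IMPLIES ((1 XOR 0) XOR (1 IMPLIES 0))) -> 1
  row 4 [000100]: (0 IMPLIES ((0 XOR 0) XOR (0 IMPLIES 0))) -> 1
  (every remaining row is evaluated the same way; all 64 results are listed next)
Full result column, 8 rows per line (x1,x2,x3 fixed per line; x4,x5,x6 runs 000..111 left to right):
  rows 0-7 [x1,x2,x3=000]: 11111111  (ones: 8)
  rows 8-15 [x1,x2,x3=001]: 10011001  (ones: 4)
  rows 16-23 [x1,x2,x3=010]: 11111111  (ones: 8)
  rows 24-31 [x1,x2,x3=011]: 00110011  (ones: 4)
  rows 32-39 [x1,x2,x3=100]: 11111111  (ones: 8)
  rows 40-47 [x1,x2,x3=101]: 10011001  (ones: 4)
  rows 48-55 [x1,x2,x3=110]: 11111111  (ones: 8)
  rows 56-63 [x1,x2,x3=111]: 00110011  (ones: 4)
Count of 1-rows = 8+4+8+4+8+4+8+4 = 48

48


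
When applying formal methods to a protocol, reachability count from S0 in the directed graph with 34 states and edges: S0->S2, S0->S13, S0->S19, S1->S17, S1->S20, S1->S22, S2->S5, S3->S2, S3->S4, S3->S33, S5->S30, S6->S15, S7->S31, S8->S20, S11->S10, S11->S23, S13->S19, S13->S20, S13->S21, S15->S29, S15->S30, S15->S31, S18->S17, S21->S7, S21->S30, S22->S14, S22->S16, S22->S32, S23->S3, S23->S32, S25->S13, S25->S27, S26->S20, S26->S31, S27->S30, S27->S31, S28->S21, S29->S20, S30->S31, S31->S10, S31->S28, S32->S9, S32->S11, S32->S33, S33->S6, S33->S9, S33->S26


BFS from S0:
  layer 0: {S0}
  layer 1: {S2, S13, S19}
  layer 2: {S5, S20, S21}
  layer 3: {S7, S30}
  layer 4: {S31}
  layer 5: {S10, S28}
Reachable set: {S0, S2, S5, S7, S10, S13, S19, S20, S21, S28, S30, S31}
Count = 12

12


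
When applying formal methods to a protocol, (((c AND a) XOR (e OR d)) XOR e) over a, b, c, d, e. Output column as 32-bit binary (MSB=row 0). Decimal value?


Formula: (((c AND a) XOR (e OR d)) XOR e) over a, b, c, d, e (32 rows)
Evaluate each row (bits = a,b,c,d,e, MSB first):
  row 0 [00000]: (((0 AND 0) XOR (0 OR 0)) XOR 0) -> 0
  row 1 [00001]: (((0 AND 0) XOR (1 OR 0)) XOR 1) -> 0
  row 2 [00010]: (((0 AND 0) XOR (0 OR 1)) XOR 0) -> 1
  row 3 [00011]: (((0 AND 0) XOR (1 OR 1)) XOR 1) -> 0
  row 4 [00100]: (((1 AND 0) XOR (0 OR 0)) XOR 0) -> 0
  row 5 [00101]: (((1 AND 0) XOR (1 OR 0)) XOR 1) -> 0
  row 6 [00110]: (((1 AND 0) XOR (0 OR 1)) XOR 0) -> 1
  row 7 [00111]: (((1 AND 0) XOR (1 OR 1)) XOR 1) -> 0
  row 8 [01000]: (((0 AND 0) XOR (0 OR 0)) XOR 0) -> 0
  row 9 [01001]: (((0 AND 0) XOR (1 OR 0)) XOR 1) -> 0
  row 10 [01010]: (((0 AND 0) XOR (0 OR 1)) XOR 0) -> 1
  row 11 [01011]: (((0 AND 0) XOR (1 OR 1)) XOR 1) -> 0
  row 12 [01100]: (((1 AND 0) XOR (0 OR 0)) XOR 0) -> 0
  row 13 [01101]: (((1 AND 0) XOR (1 OR 0)) XOR 1) -> 0
  row 14 [01110]: (((1 AND 0) XOR (0 OR 1)) XOR 0) -> 1
  row 15 [01111]: (((1 AND 0) XOR (1 OR 1)) XOR 1) -> 0
  row 16 [10000]: (((0 AND 1) XOR (0 OR 0)) XOR 0) -> 0
  row 17 [10001]: (((0 AND 1) XOR (1 OR 0)) XOR 1) -> 0
  row 18 [10010]: (((0 AND 1) XOR (0 OR 1)) XOR 0) -> 1
  row 19 [10011]: (((0 AND 1) XOR (1 OR 1)) XOR 1) -> 0
  row 20 [10100]: (((1 AND 1) XOR (0 OR 0)) XOR 0) -> 1
  row 21 [10101]: (((1 AND 1) XOR (1 OR 0)) XOR 1) -> 1
  row 22 [10110]: (((1 AND 1) XOR (0 OR 1)) XOR 0) -> 0
  row 23 [10111]: (((1 AND 1) XOR (1 OR 1)) XOR 1) -> 1
  row 24 [11000]: (((0 AND 1) XOR (0 OR 0)) XOR 0) -> 0
  row 25 [11001]: (((0 AND 1) XOR (1 OR 0)) XOR 1) -> 0
  row 26 [11010]: (((0 AND 1) XOR (0 OR 1)) XOR 0) -> 1
  row 27 [11011]: (((0 AND 1) XOR (1 OR 1)) XOR 1) -> 0
  row 28 [11100]: (((1 AND 1) XOR (0 OR 0)) XOR 0) -> 1
  row 29 [11101]: (((1 AND 1) XOR (1 OR 0)) XOR 1) -> 1
  row 30 [11110]: (((1 AND 1) XOR (0 OR 1)) XOR 0) -> 0
  row 31 [11111]: (((1 AND 1) XOR (1 OR 1)) XOR 1) -> 1
Full result column, 4 rows per line (a,b,c fixed per line; d,e runs 00..11 left to right):
  rows 0-3 [a,b,c=000]: 0010  = hex 2
  rows 4-7 [a,b,c=001]: 0010  = hex 2
  rows 8-11 [a,b,c=010]: 0010  = hex 2
  rows 12-15 [a,b,c=011]: 0010  = hex 2
  rows 16-19 [a,b,c=100]: 0010  = hex 2
  rows 20-23 [a,b,c=101]: 1101  = hex D
  rows 24-27 [a,b,c=110]: 0010  = hex 2
  rows 28-31 [a,b,c=111]: 1101  = hex D
Output column (row 0 .. row 31) = 00100010001000100010110100101101
Output column grouped in 4s = 0010 0010 0010 0010 0010 1101 0010 1101 = 0x22222D2D
Convert to decimal digit by digit (value = value*16 + digit):
  2 -> 2
  2*16 + 2 = 34
  34*16 + 2 = 546
  546*16 + 2 = 8738
  8738*16 + 2 = 139810
  139810*16 + 13 (D) = 2236973
  2236973*16 + 2 = 35791570
  35791570*16 + 13 (D) = 572665133
Decimal = 572665133

572665133


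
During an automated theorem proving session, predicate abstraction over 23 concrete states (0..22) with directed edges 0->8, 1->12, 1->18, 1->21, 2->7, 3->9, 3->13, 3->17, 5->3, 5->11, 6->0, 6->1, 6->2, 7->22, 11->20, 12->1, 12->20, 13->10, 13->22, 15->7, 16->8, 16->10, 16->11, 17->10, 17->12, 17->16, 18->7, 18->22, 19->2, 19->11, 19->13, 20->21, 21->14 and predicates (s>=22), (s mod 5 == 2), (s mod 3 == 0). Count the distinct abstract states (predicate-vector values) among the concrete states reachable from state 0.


BFS from 0:
Concrete reachable: {0, 8}
Abstract via predicates (s>=22), (s mod 5 == 2), (s mod 3 == 0):
  (0,0,0) <- {8}
  (0,0,1) <- {0}
Distinct abstract states = 2

2


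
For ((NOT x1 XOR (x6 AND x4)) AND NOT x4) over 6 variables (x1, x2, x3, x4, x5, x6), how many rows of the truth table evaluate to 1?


Formula: ((NOT x1 XOR (x6 AND x4)) AND NOT x4) over 6 vars (64 rows)
Evaluate each row (x1, x2, x3, x4, x5, x6 as bits, MSB first):
  row 0 [000000]: ((NOT 0 XOR (0 AND 0)) AND NOT 0) -> 1
  row 1 [000001]: ((NOT 0 XOR (1 AND 0)) AND NOT 0) -> 1
  row 2 [000010]: ((NOT 0 XOR (0 AND 0)) AND NOT 0) -> 1
  row 3 [000011]: ((NOT 0 XOR (1 AND 0)) AND NOT 0) -> 1
  row 4 [000100]: ((NOT 0 XOR (0 AND 1)) AND NOT 1) -> 0
  (every remaining row is evaluated the same way; all 64 results are listed next)
Full result column, 8 rows per line (x1,x2,x3 fixed per line; x4,x5,x6 runs 000..111 left to right):
  rows 0-7 [x1,x2,x3=000]: 11110000  (ones: 4)
  rows 8-15 [x1,x2,x3=001]: 11110000  (ones: 4)
  rows 16-23 [x1,x2,x3=010]: 11110000  (ones: 4)
  rows 24-31 [x1,x2,x3=011]: 11110000  (ones: 4)
  rows 32-39 [x1,x2,x3=100]: 00000000  (ones: 0)
  rows 40-47 [x1,x2,x3=101]: 00000000  (ones: 0)
  rows 48-55 [x1,x2,x3=110]: 00000000  (ones: 0)
  rows 56-63 [x1,x2,x3=111]: 00000000  (ones: 0)
Count of 1-rows = 4+4+4+4+0+0+0+0 = 16

16


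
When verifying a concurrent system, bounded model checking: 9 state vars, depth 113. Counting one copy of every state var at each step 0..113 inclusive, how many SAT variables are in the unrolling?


BMC unrolls to depth k, creating one copy of each state var for steps 0..k.
Step count = 113 + 1 = 114 (steps 0 through 113)
Vars per step = 9
Total = 9 * 114 = 1026

1026


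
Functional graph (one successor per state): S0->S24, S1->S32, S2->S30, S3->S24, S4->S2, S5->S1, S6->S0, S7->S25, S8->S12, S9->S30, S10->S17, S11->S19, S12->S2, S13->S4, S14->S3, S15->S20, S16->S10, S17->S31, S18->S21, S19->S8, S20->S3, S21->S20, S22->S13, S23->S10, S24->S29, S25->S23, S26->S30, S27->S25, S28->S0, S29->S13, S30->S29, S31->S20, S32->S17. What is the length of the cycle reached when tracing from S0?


Trace from S0 until a state repeats:
  S0 -> S24 -> S29 -> S13 -> S4 -> S2 -> S30 -> S29
S29 first seen at step 2, revisited at step 7.
Cycle length = 7 - 2 = 5

5


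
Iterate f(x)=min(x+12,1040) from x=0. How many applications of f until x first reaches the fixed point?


Step 1: x=0, cap=1040, increment=12
Step 2: x grows by 12 each step until capped at 1040; fixed point is x=1040
Step 3: iterations = ceil(1040/12) = 87

87


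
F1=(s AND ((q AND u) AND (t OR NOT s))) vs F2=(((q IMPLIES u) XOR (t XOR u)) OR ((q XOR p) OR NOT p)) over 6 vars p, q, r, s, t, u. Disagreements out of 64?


F1 = (s AND ((q AND u) AND (t OR NOT s)))
F2 = (((q IMPLIES u) XOR (t XOR u)) OR ((q XOR p) OR NOT p))
Evaluate both on each of 64 rows (bits = p,q,r,s,t,u):
  row 0 [000000]: F1=0 F2=1 (differ) -> 1
  row 1 [000001]: F1=0 F2=1 (differ) -> 1
  row 2 [000010]: F1=0 F2=1 (differ) -> 1
  row 3 [000011]: F1=0 F2=1 (differ) -> 1
  row 4 [000100]: F1=0 F2=1 (differ) -> 1
  (every remaining row is evaluated the same way; all 64 results are listed next)
Full result column, 8 rows per line (p,q,r fixed per line; s,t,u runs 000..111 left to right):
  rows 0-7 [p,q,r=000]: 11111111  (ones: 8)
  rows 8-15 [p,q,r=001]: 11111111  (ones: 8)
  rows 16-23 [p,q,r=010]: 11111110  (ones: 7)
  rows 24-31 [p,q,r=011]: 11111110  (ones: 7)
  rows 32-39 [p,q,r=100]: 11111111  (ones: 8)
  rows 40-47 [p,q,r=101]: 11111111  (ones: 8)
  rows 48-55 [p,q,r=110]: 00110010  (ones: 3)
  rows 56-63 [p,q,r=111]: 00110010  (ones: 3)
Disagreements = 8+8+7+7+8+8+3+3 = 52

52


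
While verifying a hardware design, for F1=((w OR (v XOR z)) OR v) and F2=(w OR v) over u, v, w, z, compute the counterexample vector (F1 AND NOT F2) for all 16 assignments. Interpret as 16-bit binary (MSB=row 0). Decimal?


F1 = ((w OR (v XOR z)) OR v)
F2 = (w OR v)
Counterexample to F1=>F2 is where F1=1 and F2=0.
Evaluate each row (bits = u,v,w,z, MSB first):
  row 0 [0000]: F1=0 F2=0 -> F1&~F2 -> 0
  row 1 [0001]: F1=1 F2=0 -> F1&~F2 -> 1
  row 2 [0010]: F1=1 F2=1 -> F1&~F2 -> 0
  row 3 [0011]: F1=1 F2=1 -> F1&~F2 -> 0
  row 4 [0100]: F1=1 F2=1 -> F1&~F2 -> 0
  row 5 [0101]: F1=1 F2=1 -> F1&~F2 -> 0
  row 6 [0110]: F1=1 F2=1 -> F1&~F2 -> 0
  row 7 [0111]: F1=1 F2=1 -> F1&~F2 -> 0
  row 8 [1000]: F1=0 F2=0 -> F1&~F2 -> 0
  row 9 [1001]: F1=1 F2=0 -> F1&~F2 -> 1
  row 10 [1010]: F1=1 F2=1 -> F1&~F2 -> 0
  row 11 [1011]: F1=1 F2=1 -> F1&~F2 -> 0
  row 12 [1100]: F1=1 F2=1 -> F1&~F2 -> 0
  row 13 [1101]: F1=1 F2=1 -> F1&~F2 -> 0
  row 14 [1110]: F1=1 F2=1 -> F1&~F2 -> 0
  row 15 [1111]: F1=1 F2=1 -> F1&~F2 -> 0
Full result column, 4 rows per line (u,v fixed per line; w,z runs 00..11 left to right):
  rows 0-3 [u,v=00]: 0100  = hex 4
  rows 4-7 [u,v=01]: 0000  = hex 0
  rows 8-11 [u,v=10]: 0100  = hex 4
  rows 12-15 [u,v=11]: 0000  = hex 0
Counterexample vector (row 0 .. row 15) = 0100000001000000
Output column grouped in 4s = 0100 0000 0100 0000 = 0x4040
Convert to decimal digit by digit (value = value*16 + digit):
  4 -> 4
  4*16 + 0 = 64
  64*16 + 4 = 1028
  1028*16 + 0 = 16448
Decimal = 16448

16448


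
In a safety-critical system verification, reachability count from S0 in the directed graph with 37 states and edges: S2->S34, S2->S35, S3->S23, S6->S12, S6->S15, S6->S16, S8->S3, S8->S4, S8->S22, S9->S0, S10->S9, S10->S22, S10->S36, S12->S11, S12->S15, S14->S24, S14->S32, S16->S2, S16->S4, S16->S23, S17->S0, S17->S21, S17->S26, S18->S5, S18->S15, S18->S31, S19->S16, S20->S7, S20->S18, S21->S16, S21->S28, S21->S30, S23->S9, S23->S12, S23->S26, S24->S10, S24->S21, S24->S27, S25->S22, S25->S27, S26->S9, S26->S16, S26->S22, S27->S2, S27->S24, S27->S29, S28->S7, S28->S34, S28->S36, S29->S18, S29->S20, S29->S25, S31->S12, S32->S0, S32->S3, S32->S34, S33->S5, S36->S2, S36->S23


BFS from S0:
  layer 0: {S0}
Reachable set: {S0}
Count = 1

1


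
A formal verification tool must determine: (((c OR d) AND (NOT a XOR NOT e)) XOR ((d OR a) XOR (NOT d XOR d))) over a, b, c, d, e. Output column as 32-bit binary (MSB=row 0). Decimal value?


Formula: (((c OR d) AND (NOT a XOR NOT e)) XOR ((d OR a) XOR (NOT d XOR d))) over a, b, c, d, e (32 rows)
Evaluate each row (bits = a,b,c,d,e, MSB first):
  row 0 [00000]: (((0 OR 0) AND (NOT 0 XOR NOT 0)) XOR ((0 OR 0) XOR (NOT 0 XOR 0))) -> 1
  row 1 [00001]: (((0 OR 0) AND (NOT 0 XOR NOT 1)) XOR ((0 OR 0) XOR (NOT 0 XOR 0))) -> 1
  row 2 [00010]: (((0 OR 1) AND (NOT 0 XOR NOT 0)) XOR ((1 OR 0) XOR (NOT 1 XOR 1))) -> 0
  row 3 [00011]: (((0 OR 1) AND (NOT 0 XOR NOT 1)) XOR ((1 OR 0) XOR (NOT 1 XOR 1))) -> 1
  row 4 [00100]: (((1 OR 0) AND (NOT 0 XOR NOT 0)) XOR ((0 OR 0) XOR (NOT 0 XOR 0))) -> 1
  row 5 [00101]: (((1 OR 0) AND (NOT 0 XOR NOT 1)) XOR ((0 OR 0) XOR (NOT 0 XOR 0))) -> 0
  row 6 [00110]: (((1 OR 1) AND (NOT 0 XOR NOT 0)) XOR ((1 OR 0) XOR (NOT 1 XOR 1))) -> 0
  row 7 [00111]: (((1 OR 1) AND (NOT 0 XOR NOT 1)) XOR ((1 OR 0) XOR (NOT 1 XOR 1))) -> 1
  row 8 [01000]: (((0 OR 0) AND (NOT 0 XOR NOT 0)) XOR ((0 OR 0) XOR (NOT 0 XOR 0))) -> 1
  row 9 [01001]: (((0 OR 0) AND (NOT 0 XOR NOT 1)) XOR ((0 OR 0) XOR (NOT 0 XOR 0))) -> 1
  row 10 [01010]: (((0 OR 1) AND (NOT 0 XOR NOT 0)) XOR ((1 OR 0) XOR (NOT 1 XOR 1))) -> 0
  row 11 [01011]: (((0 OR 1) AND (NOT 0 XOR NOT 1)) XOR ((1 OR 0) XOR (NOT 1 XOR 1))) -> 1
  row 12 [01100]: (((1 OR 0) AND (NOT 0 XOR NOT 0)) XOR ((0 OR 0) XOR (NOT 0 XOR 0))) -> 1
  row 13 [01101]: (((1 OR 0) AND (NOT 0 XOR NOT 1)) XOR ((0 OR 0) XOR (NOT 0 XOR 0))) -> 0
  row 14 [01110]: (((1 OR 1) AND (NOT 0 XOR NOT 0)) XOR ((1 OR 0) XOR (NOT 1 XOR 1))) -> 0
  row 15 [01111]: (((1 OR 1) AND (NOT 0 XOR NOT 1)) XOR ((1 OR 0) XOR (NOT 1 XOR 1))) -> 1
  row 16 [10000]: (((0 OR 0) AND (NOT 1 XOR NOT 0)) XOR ((0 OR 1) XOR (NOT 0 XOR 0))) -> 0
  row 17 [10001]: (((0 OR 0) AND (NOT 1 XOR NOT 1)) XOR ((0 OR 1) XOR (NOT 0 XOR 0))) -> 0
  row 18 [10010]: (((0 OR 1) AND (NOT 1 XOR NOT 0)) XOR ((1 OR 1) XOR (NOT 1 XOR 1))) -> 1
  row 19 [10011]: (((0 OR 1) AND (NOT 1 XOR NOT 1)) XOR ((1 OR 1) XOR (NOT 1 XOR 1))) -> 0
  row 20 [10100]: (((1 OR 0) AND (NOT 1 XOR NOT 0)) XOR ((0 OR 1) XOR (NOT 0 XOR 0))) -> 1
  row 21 [10101]: (((1 OR 0) AND (NOT 1 XOR NOT 1)) XOR ((0 OR 1) XOR (NOT 0 XOR 0))) -> 0
  row 22 [10110]: (((1 OR 1) AND (NOT 1 XOR NOT 0)) XOR ((1 OR 1) XOR (NOT 1 XOR 1))) -> 1
  row 23 [10111]: (((1 OR 1) AND (NOT 1 XOR NOT 1)) XOR ((1 OR 1) XOR (NOT 1 XOR 1))) -> 0
  row 24 [11000]: (((0 OR 0) AND (NOT 1 XOR NOT 0)) XOR ((0 OR 1) XOR (NOT 0 XOR 0))) -> 0
  row 25 [11001]: (((0 OR 0) AND (NOT 1 XOR NOT 1)) XOR ((0 OR 1) XOR (NOT 0 XOR 0))) -> 0
  row 26 [11010]: (((0 OR 1) AND (NOT 1 XOR NOT 0)) XOR ((1 OR 1) XOR (NOT 1 XOR 1))) -> 1
  row 27 [11011]: (((0 OR 1) AND (NOT 1 XOR NOT 1)) XOR ((1 OR 1) XOR (NOT 1 XOR 1))) -> 0
  row 28 [11100]: (((1 OR 0) AND (NOT 1 XOR NOT 0)) XOR ((0 OR 1) XOR (NOT 0 XOR 0))) -> 1
  row 29 [11101]: (((1 OR 0) AND (NOT 1 XOR NOT 1)) XOR ((0 OR 1) XOR (NOT 0 XOR 0))) -> 0
  row 30 [11110]: (((1 OR 1) AND (NOT 1 XOR NOT 0)) XOR ((1 OR 1) XOR (NOT 1 XOR 1))) -> 1
  row 31 [11111]: (((1 OR 1) AND (NOT 1 XOR NOT 1)) XOR ((1 OR 1) XOR (NOT 1 XOR 1))) -> 0
Full result column, 4 rows per line (a,b,c fixed per line; d,e runs 00..11 left to right):
  rows 0-3 [a,b,c=000]: 1101  = hex D
  rows 4-7 [a,b,c=001]: 1001  = hex 9
  rows 8-11 [a,b,c=010]: 1101  = hex D
  rows 12-15 [a,b,c=011]: 1001  = hex 9
  rows 16-19 [a,b,c=100]: 0010  = hex 2
  rows 20-23 [a,b,c=101]: 1010  = hex A
  rows 24-27 [a,b,c=110]: 0010  = hex 2
  rows 28-31 [a,b,c=111]: 1010  = hex A
Output column (row 0 .. row 31) = 11011001110110010010101000101010
Output column grouped in 4s = 1101 1001 1101 1001 0010 1010 0010 1010 = 0xD9D92A2A
Convert to decimal digit by digit (value = value*16 + digit):
  D -> 13
  13*16 + 9 = 217
  217*16 + 13 (D) = 3485
  3485*16 + 9 = 55769
  55769*16 + 2 = 892306
  892306*16 + 10 (A) = 14276906
  14276906*16 + 2 = 228430498
  228430498*16 + 10 (A) = 3654887978
Decimal = 3654887978

3654887978


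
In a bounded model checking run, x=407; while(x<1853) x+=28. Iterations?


Step 1: x goes from 407 toward 1853 by 28; the body runs while x<1853, so iterations = ceil((bound-start)/step)
Step 2: Distance=1446
Step 3: ceil(1446/28)=52

52


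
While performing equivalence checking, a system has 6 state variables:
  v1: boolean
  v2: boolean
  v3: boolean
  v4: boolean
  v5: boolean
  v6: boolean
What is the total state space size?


State space = product of domain sizes of all variables.
Domain sizes:
  v1 (boolean): 2
  v2 (boolean): 2
  v3 (boolean): 2
  v4 (boolean): 2
  v5 (boolean): 2
  v6 (boolean): 2
Product = 2 * 2 * 2 * 2 * 2 * 2 = 64

64


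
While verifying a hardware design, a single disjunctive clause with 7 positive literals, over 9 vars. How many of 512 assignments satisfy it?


Step 1: Total=2^9=512
Step 2: Unsat when all 7 false: 2^2=4
Step 3: Sat=512-4=508

508


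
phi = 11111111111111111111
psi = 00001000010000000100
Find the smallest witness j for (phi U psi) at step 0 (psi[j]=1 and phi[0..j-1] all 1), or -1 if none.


(phi U psi) at 0: need smallest j with psi[j]=1 and phi[i]=1 for all i in [0,j).
Scan from step 0:
  step 0: phi=1, psi=0 -> continue
  step 1: phi=1, psi=0 -> continue
  step 2: phi=1, psi=0 -> continue
  step 3: phi=1, psi=0 -> continue
  step 4: psi=1 and phi held for [0,4) -> witness found
Witness step = 4

4


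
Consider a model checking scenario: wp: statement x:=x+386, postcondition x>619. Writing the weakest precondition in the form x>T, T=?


Formula: wp(x:=E, P) = P[E/x] (substitute E for x in postcondition)
Step 1: Postcondition: x>619
Step 2: Substitute x+386 for x: x+386>619
Step 3: Solve for x: x > 619-386 = 233

233


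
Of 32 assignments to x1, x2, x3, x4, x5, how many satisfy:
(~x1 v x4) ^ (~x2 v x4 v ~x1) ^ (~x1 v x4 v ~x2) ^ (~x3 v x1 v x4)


CNF with 4 clauses over 5 vars (32 assignments).
An assignment satisfies CNF iff every clause has >=1 true literal.
Check each row (bits = x1,x2,x3,x4,x5; clause T/F shown):
  row 0 [00000]: clauses=TTTT -> 1
  row 1 [00001]: clauses=TTTT -> 1
  row 2 [00010]: clauses=TTTT -> 1
  row 3 [00011]: clauses=TTTT -> 1
  row 4 [00100]: clauses=TTTF -> 0
  row 5 [00101]: clauses=TTTF -> 0
  row 6 [00110]: clauses=TTTT -> 1
  row 7 [00111]: clauses=TTTT -> 1
  row 8 [01000]: clauses=TTTT -> 1
  row 9 [01001]: clauses=TTTT -> 1
  row 10 [01010]: clauses=TTTT -> 1
  row 11 [01011]: clauses=TTTT -> 1
  row 12 [01100]: clauses=TTTF -> 0
  row 13 [01101]: clauses=TTTF -> 0
  row 14 [01110]: clauses=TTTT -> 1
  row 15 [01111]: clauses=TTTT -> 1
  row 16 [10000]: clauses=FTTT -> 0
  row 17 [10001]: clauses=FTTT -> 0
  row 18 [10010]: clauses=TTTT -> 1
  row 19 [10011]: clauses=TTTT -> 1
  row 20 [10100]: clauses=FTTT -> 0
  row 21 [10101]: clauses=FTTT -> 0
  row 22 [10110]: clauses=TTTT -> 1
  row 23 [10111]: clauses=TTTT -> 1
  row 24 [11000]: clauses=FFFT -> 0
  row 25 [11001]: clauses=FFFT -> 0
  row 26 [11010]: clauses=TTTT -> 1
  row 27 [11011]: clauses=TTTT -> 1
  row 28 [11100]: clauses=FFFT -> 0
  row 29 [11101]: clauses=FFFT -> 0
  row 30 [11110]: clauses=TTTT -> 1
  row 31 [11111]: clauses=TTTT -> 1
Full result column, 8 rows per line (x1,x2 fixed per line; x3,x4,x5 runs 000..111 left to right):
  rows 0-7 [x1,x2=00]: 11110011  (ones: 6)
  rows 8-15 [x1,x2=01]: 11110011  (ones: 6)
  rows 16-23 [x1,x2=10]: 00110011  (ones: 4)
  rows 24-31 [x1,x2=11]: 00110011  (ones: 4)
Satisfying assignments = 6+6+4+4 = 20

20


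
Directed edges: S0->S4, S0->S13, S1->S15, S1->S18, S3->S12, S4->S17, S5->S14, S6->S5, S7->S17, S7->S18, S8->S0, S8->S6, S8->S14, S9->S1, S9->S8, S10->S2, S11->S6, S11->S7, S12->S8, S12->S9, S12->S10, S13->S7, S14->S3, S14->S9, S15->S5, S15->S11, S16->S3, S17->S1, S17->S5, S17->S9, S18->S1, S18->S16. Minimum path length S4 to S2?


BFS layer-by-layer from S4:
  dist 0: {S4}
  dist 1: {S17}
  dist 2: {S1, S5, S9}
  dist 3: {S8, S14, S15, S18}
  dist 4: {S0, S3, S6, S11, S16}
  dist 5: {S7, S12, S13}
  dist 6: {S10}
  dist 7: {S2}
  -> S2 reached at distance 7
Shortest path length = 7

7


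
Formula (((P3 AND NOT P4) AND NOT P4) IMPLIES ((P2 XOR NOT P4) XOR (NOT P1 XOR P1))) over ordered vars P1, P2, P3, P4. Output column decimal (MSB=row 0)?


Formula: (((P3 AND NOT P4) AND NOT P4) IMPLIES ((P2 XOR NOT P4) XOR (NOT P1 XOR P1))) over P1, P2, P3, P4 (16 rows)
Evaluate each row (bits = P1,P2,P3,P4, MSB first):
  row 0 [0000]: (((0 AND NOT 0) AND NOT 0) IMPLIES ((0 XOR NOT 0) XOR (NOT 0 XOR 0))) -> 1
  row 1 [0001]: (((0 AND NOT 1) AND NOT 1) IMPLIES ((0 XOR NOT 1) XOR (NOT 0 XOR 0))) -> 1
  row 2 [0010]: (((1 AND NOT 0) AND NOT 0) IMPLIES ((0 XOR NOT 0) XOR (NOT 0 XOR 0))) -> 0
  row 3 [0011]: (((1 AND NOT 1) AND NOT 1) IMPLIES ((0 XOR NOT 1) XOR (NOT 0 XOR 0))) -> 1
  row 4 [0100]: (((0 AND NOT 0) AND NOT 0) IMPLIES ((1 XOR NOT 0) XOR (NOT 0 XOR 0))) -> 1
  row 5 [0101]: (((0 AND NOT 1) AND NOT 1) IMPLIES ((1 XOR NOT 1) XOR (NOT 0 XOR 0))) -> 1
  row 6 [0110]: (((1 AND NOT 0) AND NOT 0) IMPLIES ((1 XOR NOT 0) XOR (NOT 0 XOR 0))) -> 1
  row 7 [0111]: (((1 AND NOT 1) AND NOT 1) IMPLIES ((1 XOR NOT 1) XOR (NOT 0 XOR 0))) -> 1
  row 8 [1000]: (((0 AND NOT 0) AND NOT 0) IMPLIES ((0 XOR NOT 0) XOR (NOT 1 XOR 1))) -> 1
  row 9 [1001]: (((0 AND NOT 1) AND NOT 1) IMPLIES ((0 XOR NOT 1) XOR (NOT 1 XOR 1))) -> 1
  row 10 [1010]: (((1 AND NOT 0) AND NOT 0) IMPLIES ((0 XOR NOT 0) XOR (NOT 1 XOR 1))) -> 0
  row 11 [1011]: (((1 AND NOT 1) AND NOT 1) IMPLIES ((0 XOR NOT 1) XOR (NOT 1 XOR 1))) -> 1
  row 12 [1100]: (((0 AND NOT 0) AND NOT 0) IMPLIES ((1 XOR NOT 0) XOR (NOT 1 XOR 1))) -> 1
  row 13 [1101]: (((0 AND NOT 1) AND NOT 1) IMPLIES ((1 XOR NOT 1) XOR (NOT 1 XOR 1))) -> 1
  row 14 [1110]: (((1 AND NOT 0) AND NOT 0) IMPLIES ((1 XOR NOT 0) XOR (NOT 1 XOR 1))) -> 1
  row 15 [1111]: (((1 AND NOT 1) AND NOT 1) IMPLIES ((1 XOR NOT 1) XOR (NOT 1 XOR 1))) -> 1
Full result column, 4 rows per line (P1,P2 fixed per line; P3,P4 runs 00..11 left to right):
  rows 0-3 [P1,P2=00]: 1101  = hex D
  rows 4-7 [P1,P2=01]: 1111  = hex F
  rows 8-11 [P1,P2=10]: 1101  = hex D
  rows 12-15 [P1,P2=11]: 1111  = hex F
Output column (row 0 .. row 15) = 1101111111011111
Output column grouped in 4s = 1101 1111 1101 1111 = 0xDFDF
Convert to decimal digit by digit (value = value*16 + digit):
  D -> 13
  13*16 + 15 (F) = 223
  223*16 + 13 (D) = 3581
  3581*16 + 15 (F) = 57311
Decimal = 57311

57311


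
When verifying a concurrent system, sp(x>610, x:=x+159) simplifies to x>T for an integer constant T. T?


Formula: sp(P, x:=E) = exists old_x. (x = E[old_x/x]) AND P[old_x/x] (old_x is the value of x before the assignment; eliminate old_x by solving x = E[old_x/x] for old_x)
Step 1: Precondition P: x>610, i.e. old_x > 610
Step 2: Assignment gives x = old_x + 159, so old_x = x - 159
Step 3: Substitute into P: x - 159 > 610
Step 4: Simplify: x > 610+159 = 769

769


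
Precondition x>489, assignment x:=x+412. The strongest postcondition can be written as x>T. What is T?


Formula: sp(P, x:=E) = exists old_x. (x = E[old_x/x]) AND P[old_x/x] (old_x is the value of x before the assignment; eliminate old_x by solving x = E[old_x/x] for old_x)
Step 1: Precondition P: x>489, i.e. old_x > 489
Step 2: Assignment gives x = old_x + 412, so old_x = x - 412
Step 3: Substitute into P: x - 412 > 489
Step 4: Simplify: x > 489+412 = 901

901


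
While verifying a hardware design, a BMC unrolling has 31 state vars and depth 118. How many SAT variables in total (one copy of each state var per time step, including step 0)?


BMC unrolls to depth k, creating one copy of each state var for steps 0..k.
Step count = 118 + 1 = 119 (steps 0 through 118)
Vars per step = 31
Total = 31 * 119 = 3689

3689


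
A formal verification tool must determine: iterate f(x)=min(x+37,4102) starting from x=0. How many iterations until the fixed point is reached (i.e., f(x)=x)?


Step 1: x=0, cap=4102, increment=37
Step 2: x grows by 37 each step until capped at 4102; fixed point is x=4102
Step 3: iterations = ceil(4102/37) = 111

111


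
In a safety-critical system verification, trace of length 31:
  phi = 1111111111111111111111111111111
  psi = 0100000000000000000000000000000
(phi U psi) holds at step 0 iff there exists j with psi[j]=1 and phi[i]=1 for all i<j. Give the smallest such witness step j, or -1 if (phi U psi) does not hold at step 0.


(phi U psi) at 0: need smallest j with psi[j]=1 and phi[i]=1 for all i in [0,j).
Scan from step 0:
  step 0: phi=1, psi=0 -> continue
  step 1: psi=1 and phi held for [0,1) -> witness found
Witness step = 1

1


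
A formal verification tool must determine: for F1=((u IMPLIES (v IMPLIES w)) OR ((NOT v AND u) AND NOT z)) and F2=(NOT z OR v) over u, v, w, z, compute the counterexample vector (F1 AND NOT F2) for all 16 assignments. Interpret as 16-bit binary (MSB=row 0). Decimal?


F1 = ((u IMPLIES (v IMPLIES w)) OR ((NOT v AND u) AND NOT z))
F2 = (NOT z OR v)
Counterexample to F1=>F2 is where F1=1 and F2=0.
Evaluate each row (bits = u,v,w,z, MSB first):
  row 0 [0000]: F1=1 F2=1 -> F1&~F2 -> 0
  row 1 [0001]: F1=1 F2=0 -> F1&~F2 -> 1
  row 2 [0010]: F1=1 F2=1 -> F1&~F2 -> 0
  row 3 [0011]: F1=1 F2=0 -> F1&~F2 -> 1
  row 4 [0100]: F1=1 F2=1 -> F1&~F2 -> 0
  row 5 [0101]: F1=1 F2=1 -> F1&~F2 -> 0
  row 6 [0110]: F1=1 F2=1 -> F1&~F2 -> 0
  row 7 [0111]: F1=1 F2=1 -> F1&~F2 -> 0
  row 8 [1000]: F1=1 F2=1 -> F1&~F2 -> 0
  row 9 [1001]: F1=1 F2=0 -> F1&~F2 -> 1
  row 10 [1010]: F1=1 F2=1 -> F1&~F2 -> 0
  row 11 [1011]: F1=1 F2=0 -> F1&~F2 -> 1
  row 12 [1100]: F1=0 F2=1 -> F1&~F2 -> 0
  row 13 [1101]: F1=0 F2=1 -> F1&~F2 -> 0
  row 14 [1110]: F1=1 F2=1 -> F1&~F2 -> 0
  row 15 [1111]: F1=1 F2=1 -> F1&~F2 -> 0
Full result column, 4 rows per line (u,v fixed per line; w,z runs 00..11 left to right):
  rows 0-3 [u,v=00]: 0101  = hex 5
  rows 4-7 [u,v=01]: 0000  = hex 0
  rows 8-11 [u,v=10]: 0101  = hex 5
  rows 12-15 [u,v=11]: 0000  = hex 0
Counterexample vector (row 0 .. row 15) = 0101000001010000
Output column grouped in 4s = 0101 0000 0101 0000 = 0x5050
Convert to decimal digit by digit (value = value*16 + digit):
  5 -> 5
  5*16 + 0 = 80
  80*16 + 5 = 1285
  1285*16 + 0 = 20560
Decimal = 20560

20560


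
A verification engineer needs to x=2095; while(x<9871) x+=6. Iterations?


Step 1: x goes from 2095 toward 9871 by 6; the body runs while x<9871, so iterations = ceil((bound-start)/step)
Step 2: Distance=7776
Step 3: ceil(7776/6)=1296

1296


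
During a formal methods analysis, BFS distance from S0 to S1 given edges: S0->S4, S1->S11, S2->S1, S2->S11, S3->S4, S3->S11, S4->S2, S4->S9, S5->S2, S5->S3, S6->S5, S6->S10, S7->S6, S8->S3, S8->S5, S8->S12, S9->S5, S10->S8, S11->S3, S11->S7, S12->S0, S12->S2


BFS layer-by-layer from S0:
  dist 0: {S0}
  dist 1: {S4}
  dist 2: {S2, S9}
  dist 3: {S1, S5, S11}
  -> S1 reached at distance 3
Shortest path length = 3

3


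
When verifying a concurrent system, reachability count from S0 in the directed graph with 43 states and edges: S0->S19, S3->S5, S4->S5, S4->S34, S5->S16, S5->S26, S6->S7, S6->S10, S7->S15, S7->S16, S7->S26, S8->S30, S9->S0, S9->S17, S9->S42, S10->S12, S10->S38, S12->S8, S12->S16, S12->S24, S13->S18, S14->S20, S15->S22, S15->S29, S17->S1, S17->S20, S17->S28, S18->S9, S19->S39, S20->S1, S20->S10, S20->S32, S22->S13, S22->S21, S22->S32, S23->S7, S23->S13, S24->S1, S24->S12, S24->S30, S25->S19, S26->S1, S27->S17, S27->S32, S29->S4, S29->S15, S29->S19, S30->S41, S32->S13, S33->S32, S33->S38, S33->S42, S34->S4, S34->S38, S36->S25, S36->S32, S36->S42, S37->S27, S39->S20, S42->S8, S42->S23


BFS from S0:
  layer 0: {S0}
  layer 1: {S19}
  layer 2: {S39}
  layer 3: {S20}
  layer 4: {S1, S10, S32}
  layer 5: {S12, S13, S38}
  layer 6: {S8, S16, S18, S24}
  layer 7: {S9, S30}
  layer 8: {S17, S41, S42}
  layer 9: {S23, S28}
  layer 10: {S7}
  layer 11: {S15, S26}
  layer 12: {S22, S29}
  layer 13: {S4, S21}
  layer 14: {S5, S34}
Reachable set: {S0, S1, S4, S5, S7, S8, S9, S10, S12, S13, S15, S16, S17, S18, S19, S20, S21, S22, S23, S24, S26, S28, S29, S30, S32, S34, S38, S39, S41, S42}
Count = 30

30


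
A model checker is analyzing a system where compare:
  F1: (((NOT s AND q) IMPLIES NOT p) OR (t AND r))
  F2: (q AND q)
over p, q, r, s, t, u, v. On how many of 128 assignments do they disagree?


F1 = (((NOT s AND q) IMPLIES NOT p) OR (t AND r))
F2 = (q AND q)
Evaluate both on each of 128 rows (bits = p,q,r,s,t,u,v):
  row 0 [0000000]: F1=1 F2=0 (differ) -> 1
  row 1 [0000001]: F1=1 F2=0 (differ) -> 1
  row 2 [0000010]: F1=1 F2=0 (differ) -> 1
  row 3 [0000011]: F1=1 F2=0 (differ) -> 1
  row 4 [0000100]: F1=1 F2=0 (differ) -> 1
  (every remaining row is evaluated the same way; all 128 results are listed next)
Full result column, 8 rows per line (p,q,r,s fixed per line; t,u,v runs 000..111 left to right):
  rows 0-7 [p,q,r,s=0000]: 11111111  (ones: 8)
  rows 8-15 [p,q,r,s=0001]: 11111111  (ones: 8)
  rows 16-23 [p,q,r,s=0010]: 11111111  (ones: 8)
  rows 24-31 [p,q,r,s=0011]: 11111111  (ones: 8)
  rows 32-39 [p,q,r,s=0100]: 00000000  (ones: 0)
  rows 40-47 [p,q,r,s=0101]: 00000000  (ones: 0)
  rows 48-55 [p,q,r,s=0110]: 00000000  (ones: 0)
  rows 56-63 [p,q,r,s=0111]: 00000000  (ones: 0)
  rows 64-71 [p,q,r,s=1000]: 11111111  (ones: 8)
  rows 72-79 [p,q,r,s=1001]: 11111111  (ones: 8)
  rows 80-87 [p,q,r,s=1010]: 11111111  (ones: 8)
  rows 88-95 [p,q,r,s=1011]: 11111111  (ones: 8)
  rows 96-103 [p,q,r,s=1100]: 11111111  (ones: 8)
  rows 104-111 [p,q,r,s=1101]: 00000000  (ones: 0)
  rows 112-119 [p,q,r,s=1110]: 11110000  (ones: 4)
  rows 120-127 [p,q,r,s=1111]: 00000000  (ones: 0)
Disagreements = 8+8+8+8+0+0+0+0+8+8+8+8+8+0+4+0 = 76

76


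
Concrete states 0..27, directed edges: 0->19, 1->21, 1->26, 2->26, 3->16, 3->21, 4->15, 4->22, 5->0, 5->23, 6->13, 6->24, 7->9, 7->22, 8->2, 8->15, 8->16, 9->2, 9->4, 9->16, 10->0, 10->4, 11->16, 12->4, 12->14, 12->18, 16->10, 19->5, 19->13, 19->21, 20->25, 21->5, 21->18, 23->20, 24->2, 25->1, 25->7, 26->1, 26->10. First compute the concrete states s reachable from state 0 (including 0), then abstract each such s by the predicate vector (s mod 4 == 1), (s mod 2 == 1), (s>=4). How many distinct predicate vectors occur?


BFS from 0:
Concrete reachable: {0, 1, 2, 4, 5, 7, 9, 10, 13, 15, 16, 18, 19, 20, 21, 22, 23, 25, 26}
Abstract via predicates (s mod 4 == 1), (s mod 2 == 1), (s>=4):
  (0,0,0) <- {0, 2}
  (0,0,1) <- {4, 10, 16, 18, 20, 22, 26}
  (0,1,1) <- {7, 15, 19, 23}
  (1,1,0) <- {1}
  (1,1,1) <- {5, 9, 13, 21, 25}
Distinct abstract states = 5

5
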